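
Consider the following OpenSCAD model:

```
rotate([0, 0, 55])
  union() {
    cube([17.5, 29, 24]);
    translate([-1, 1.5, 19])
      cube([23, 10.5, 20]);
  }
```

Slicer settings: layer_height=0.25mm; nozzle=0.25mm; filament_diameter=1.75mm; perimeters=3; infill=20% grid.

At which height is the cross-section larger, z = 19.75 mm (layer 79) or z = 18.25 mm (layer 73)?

layer 79 (z = 19.75 mm)

Layer 79 (z = 19.75): the cube is present — its section is the full 17.5×29 rectangle (area 507.50 mm²); the cube at (-1, 1.5) (footprint 23×10.5) is included at this height (area 241.50 mm²); Merging all regions: the regions partially overlap — summed areas 749.00 mm² minus the doubly-counted overlap 183.75 mm² gives 565.25 mm² — area = 565.25 mm²; (whole slice rotated 55° about Z — lengths, areas and connectivity unchanged). So its area = 565.25 mm². Layer 73 (z = 18.25): the 17.5×29 cube contributes its full rectangle (area 507.50 mm²); the cube at (-1, 1.5) does not reach this height (z outside [19, 39]); Taking the union: only the 17.5×29 cube is present, so the union is just that shape — area = 507.50 mm²; (whole slice rotated 55° about Z — lengths, areas and connectivity unchanged). So its area = 507.50 mm². Layer 79 is larger (565.25 vs 507.50 mm²).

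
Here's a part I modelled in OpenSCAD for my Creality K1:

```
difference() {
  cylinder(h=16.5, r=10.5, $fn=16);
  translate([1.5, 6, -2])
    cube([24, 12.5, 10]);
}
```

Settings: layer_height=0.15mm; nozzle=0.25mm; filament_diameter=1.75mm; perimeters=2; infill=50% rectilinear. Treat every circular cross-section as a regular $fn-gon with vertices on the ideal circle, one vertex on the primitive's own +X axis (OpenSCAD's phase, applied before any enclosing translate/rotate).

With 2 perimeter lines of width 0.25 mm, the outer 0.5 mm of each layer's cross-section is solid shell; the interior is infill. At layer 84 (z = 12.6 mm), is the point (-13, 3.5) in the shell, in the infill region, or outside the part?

outside

At z = 12.6 mm: the cylinder: section is a regular 16-gon, circumradius r=10.5; the cube at (1.5, 6) does not reach this height (z outside [-2, 8]); Taking the first minus the rest: none of the subtracted shapes is present at this height, so the r=10.5 cylinder is unchanged — 1 connected region. Overall, the cross-section is a single solid region. The nearest boundary edge runs (-9.70, 4.02)→(-10.50, 0.00); distance from the point to it = 3.13 mm. The point is not inside any of the regions above, so it lies outside the cross-section (3.13 mm from the nearest boundary).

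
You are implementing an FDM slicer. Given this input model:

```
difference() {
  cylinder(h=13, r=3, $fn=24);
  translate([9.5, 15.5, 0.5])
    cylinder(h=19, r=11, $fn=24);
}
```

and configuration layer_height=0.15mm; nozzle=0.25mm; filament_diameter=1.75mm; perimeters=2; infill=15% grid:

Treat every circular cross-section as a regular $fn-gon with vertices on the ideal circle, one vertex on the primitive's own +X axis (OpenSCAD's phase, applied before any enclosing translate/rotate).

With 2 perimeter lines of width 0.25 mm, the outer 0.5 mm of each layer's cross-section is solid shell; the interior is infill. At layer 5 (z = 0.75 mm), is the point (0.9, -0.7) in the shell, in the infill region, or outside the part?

At z = 0.75 mm: the cylinder: section is a regular 24-gon, circumradius r=3; the r=11 cylinder at (9.5, 15.5) gives a regular 24-gon of circumradius 11 (constant along its height); Subtracting the remaining from the first: starting from the r=3 cylinder, the r=11 cylinder at (9.5, 15.5) misses the remaining region (no effect) — 1 connected region. Overall, the cross-section is a single solid region. The nearest boundary edge runs (2.60, -1.50)→(2.12, -2.12); distance from the point to it = 1.83 mm. The point is inside the cross-section and 1.83 mm from the nearest boundary — more than the 0.5 mm shell width (2 × 0.25), so it's in the infill interior.

infill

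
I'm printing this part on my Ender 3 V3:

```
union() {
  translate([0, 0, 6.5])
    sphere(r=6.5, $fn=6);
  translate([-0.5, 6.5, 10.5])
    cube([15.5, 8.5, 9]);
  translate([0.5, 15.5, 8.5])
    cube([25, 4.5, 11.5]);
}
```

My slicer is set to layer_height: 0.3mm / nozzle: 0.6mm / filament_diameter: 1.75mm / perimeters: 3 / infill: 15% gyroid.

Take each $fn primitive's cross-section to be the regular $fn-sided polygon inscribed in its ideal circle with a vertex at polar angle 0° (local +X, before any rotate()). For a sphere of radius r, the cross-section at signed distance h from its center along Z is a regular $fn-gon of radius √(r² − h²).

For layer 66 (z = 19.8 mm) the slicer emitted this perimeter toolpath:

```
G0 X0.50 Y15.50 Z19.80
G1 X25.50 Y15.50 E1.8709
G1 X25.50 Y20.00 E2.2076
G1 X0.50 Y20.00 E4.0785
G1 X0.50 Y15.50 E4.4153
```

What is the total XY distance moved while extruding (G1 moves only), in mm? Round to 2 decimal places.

Sum the Euclidean lengths of each G1 segment: total = 59.00 mm.

59.00 mm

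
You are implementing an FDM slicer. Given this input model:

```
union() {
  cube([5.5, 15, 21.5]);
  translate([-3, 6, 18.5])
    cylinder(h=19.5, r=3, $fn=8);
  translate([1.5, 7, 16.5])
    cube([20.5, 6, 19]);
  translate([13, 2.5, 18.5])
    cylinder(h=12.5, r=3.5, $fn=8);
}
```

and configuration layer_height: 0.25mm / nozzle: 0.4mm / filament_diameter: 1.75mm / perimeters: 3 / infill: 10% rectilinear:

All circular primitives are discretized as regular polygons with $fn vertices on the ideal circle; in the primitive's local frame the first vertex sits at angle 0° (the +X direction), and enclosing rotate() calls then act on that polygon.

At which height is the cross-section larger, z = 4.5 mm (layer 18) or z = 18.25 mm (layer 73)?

layer 73 (z = 18.25 mm)

Layer 18 (z = 4.5): the cube is present — its section is the full 5.5×15 rectangle (area 82.50 mm²); the cylinder at (-3, 6) is absent (z outside [18.5, 38]); the cube at (1.5, 7) is absent (z outside [16.5, 35.5]); the cylinder at (13, 2.5) is absent (z outside [18.5, 31]); Merging all regions: only the 5.5×15 cube is present, so the union is just that shape — area = 82.50 mm². So its area = 82.50 mm². Layer 73 (z = 18.25): the cube is present — its section is the full 5.5×15 rectangle (area 82.50 mm²); the cylinder at (-3, 6) is absent (z outside [18.5, 38]); the cube at (1.5, 7) is present — its section is the full 20.5×6 rectangle (area 123.00 mm²); the cylinder at (13, 2.5) is not intersected at this z (z outside [18.5, 31]); Combining (union): the regions partially overlap — summed areas 205.50 mm² minus the doubly-counted overlap 24.00 mm² gives 181.50 mm² — area = 181.50 mm². So its area = 181.50 mm². Layer 73 is larger (181.50 vs 82.50 mm²).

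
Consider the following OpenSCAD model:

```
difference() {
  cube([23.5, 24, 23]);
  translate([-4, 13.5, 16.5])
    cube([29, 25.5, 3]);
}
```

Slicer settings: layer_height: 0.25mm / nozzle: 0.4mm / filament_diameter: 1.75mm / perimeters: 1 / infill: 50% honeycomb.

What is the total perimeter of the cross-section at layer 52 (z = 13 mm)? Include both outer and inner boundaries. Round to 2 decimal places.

95.00 mm

At z = 13 mm: the 23.5×24 cube contributes its full rectangle (perimeter 95.00 mm); the cube at (-4, 13.5) does not reach this height (z outside [16.5, 19.5]); After the difference (first − rest): none of the subtracted shapes is present at this height, so the 23.5×24 cube is unchanged — boundary = 95.00 mm. Overall, the cross-section is a single solid region. Total boundary length (outer) = 95.00 mm.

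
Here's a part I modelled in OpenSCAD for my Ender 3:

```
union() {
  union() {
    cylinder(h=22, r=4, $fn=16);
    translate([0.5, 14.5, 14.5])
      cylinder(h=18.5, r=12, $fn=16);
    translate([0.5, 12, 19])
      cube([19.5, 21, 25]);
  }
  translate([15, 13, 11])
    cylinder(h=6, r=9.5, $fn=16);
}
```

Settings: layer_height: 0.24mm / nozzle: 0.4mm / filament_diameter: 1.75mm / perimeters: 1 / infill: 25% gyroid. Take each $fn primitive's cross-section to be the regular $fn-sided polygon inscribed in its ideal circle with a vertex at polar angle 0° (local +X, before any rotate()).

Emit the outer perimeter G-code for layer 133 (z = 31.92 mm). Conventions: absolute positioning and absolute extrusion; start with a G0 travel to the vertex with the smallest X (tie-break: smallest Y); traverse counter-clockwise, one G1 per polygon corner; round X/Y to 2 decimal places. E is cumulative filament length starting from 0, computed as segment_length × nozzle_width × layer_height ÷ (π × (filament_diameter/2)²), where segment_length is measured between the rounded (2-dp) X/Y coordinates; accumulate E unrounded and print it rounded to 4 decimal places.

G0 X-11.50 Y14.50 Z31.92
G1 X-10.59 Y9.91 E0.1868
G1 X-7.99 Y6.01 E0.3738
G1 X-4.09 Y3.41 E0.5609
G1 X0.50 Y2.50 E0.7477
G1 X5.09 Y3.41 E0.9344
G1 X8.99 Y6.01 E1.1215
G1 X11.59 Y9.91 E1.3086
G1 X12.00 Y12.00 E1.3936
G1 X20.00 Y12.00 E1.7129
G1 X20.00 Y33.00 E2.5511
G1 X0.50 Y33.00 E3.3293
G1 X0.50 Y26.50 E3.5888
G1 X-4.09 Y25.59 E3.7755
G1 X-7.99 Y22.99 E3.9626
G1 X-10.59 Y19.09 E4.1497
G1 X-11.50 Y14.50 E4.3364

At z = 31.92 mm: the cylinder does not reach this height (z outside [0, 22]); the r=12 cylinder at (0.5, 14.5) gives a regular 16-gon of circumradius 12 (constant along its height); the cube at (0.5, 12) is present — its section is the full 19.5×21 rectangle; Combining (union): the regions partially overlap (shared area 139.59 mm²), so overlapping operands fuse into one piece — 1 connected region; the cylinder at (15, 13) does not reach this height (z outside [11, 17]); Taking the union: only that combined region is present, so the union is just that shape — 1 connected region. The outline is a single polygon with 16 vertices. Extrusion per mm of travel: 0.4 × 0.24 / (π × 0.875²) = 0.039912. Accumulating E over each segment gives final E = 4.3364.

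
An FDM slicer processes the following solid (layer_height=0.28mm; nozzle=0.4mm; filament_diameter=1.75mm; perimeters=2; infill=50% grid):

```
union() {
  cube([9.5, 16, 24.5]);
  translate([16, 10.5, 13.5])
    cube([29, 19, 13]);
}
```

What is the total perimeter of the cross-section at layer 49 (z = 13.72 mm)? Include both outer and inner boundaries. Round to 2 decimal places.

At z = 13.72 mm: the 9.5×16 cube contributes its full rectangle (perimeter 51.00 mm); the 29×19 cube at (16, 10.5) contributes its full rectangle (perimeter 96.00 mm); Combining (union): the 2 present regions are separate (no shared area or edge), so areas and boundary lengths simply add and each stays a separate island — boundary = 147.00 mm. Overall, the cross-section has 2 separate islands. Total boundary length (outer) = 147.00 mm.

147.00 mm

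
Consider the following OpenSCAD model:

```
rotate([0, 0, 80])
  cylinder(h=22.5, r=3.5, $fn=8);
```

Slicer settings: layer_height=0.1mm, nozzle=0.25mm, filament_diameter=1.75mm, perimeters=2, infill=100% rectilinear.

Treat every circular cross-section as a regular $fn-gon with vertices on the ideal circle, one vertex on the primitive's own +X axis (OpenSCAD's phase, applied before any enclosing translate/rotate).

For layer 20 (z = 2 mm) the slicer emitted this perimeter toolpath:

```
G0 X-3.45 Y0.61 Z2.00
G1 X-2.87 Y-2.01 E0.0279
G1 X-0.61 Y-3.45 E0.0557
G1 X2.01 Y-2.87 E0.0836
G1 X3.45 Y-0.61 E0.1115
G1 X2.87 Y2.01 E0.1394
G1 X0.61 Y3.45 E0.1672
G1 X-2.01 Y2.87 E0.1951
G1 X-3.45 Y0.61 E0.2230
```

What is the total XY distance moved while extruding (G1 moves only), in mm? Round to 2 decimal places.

Sum the Euclidean lengths of each G1 segment: total = 21.45 mm.

21.45 mm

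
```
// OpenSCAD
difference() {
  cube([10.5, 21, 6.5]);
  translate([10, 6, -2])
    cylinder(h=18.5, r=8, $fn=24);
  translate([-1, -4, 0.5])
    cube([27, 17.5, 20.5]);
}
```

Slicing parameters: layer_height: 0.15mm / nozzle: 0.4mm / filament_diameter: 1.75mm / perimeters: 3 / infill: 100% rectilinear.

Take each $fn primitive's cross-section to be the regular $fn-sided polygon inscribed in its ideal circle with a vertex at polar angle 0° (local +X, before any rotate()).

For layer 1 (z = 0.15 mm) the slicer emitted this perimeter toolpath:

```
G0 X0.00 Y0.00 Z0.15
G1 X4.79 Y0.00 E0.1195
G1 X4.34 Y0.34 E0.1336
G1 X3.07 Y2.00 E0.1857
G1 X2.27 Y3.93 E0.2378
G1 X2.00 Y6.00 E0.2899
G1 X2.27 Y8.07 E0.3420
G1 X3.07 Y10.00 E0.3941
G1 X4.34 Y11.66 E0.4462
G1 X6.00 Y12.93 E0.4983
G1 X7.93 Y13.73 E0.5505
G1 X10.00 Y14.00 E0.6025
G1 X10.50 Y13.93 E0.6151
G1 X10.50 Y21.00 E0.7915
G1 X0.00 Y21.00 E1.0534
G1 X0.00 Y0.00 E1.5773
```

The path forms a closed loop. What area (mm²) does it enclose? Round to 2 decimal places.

Apply the shoelace formula to the sequence of (X, Y) vertices; enclosed area = 121.07 mm².

121.07 mm²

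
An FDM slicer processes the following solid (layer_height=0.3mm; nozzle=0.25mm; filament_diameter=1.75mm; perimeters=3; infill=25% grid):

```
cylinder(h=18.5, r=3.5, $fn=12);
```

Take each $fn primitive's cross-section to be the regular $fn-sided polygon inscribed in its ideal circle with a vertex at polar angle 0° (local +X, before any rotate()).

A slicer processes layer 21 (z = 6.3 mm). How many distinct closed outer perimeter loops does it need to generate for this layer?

1

At z = 6.3 mm: the cylinder: section is a regular 12-gon, circumradius r=3.5. The result has 1 disconnected region.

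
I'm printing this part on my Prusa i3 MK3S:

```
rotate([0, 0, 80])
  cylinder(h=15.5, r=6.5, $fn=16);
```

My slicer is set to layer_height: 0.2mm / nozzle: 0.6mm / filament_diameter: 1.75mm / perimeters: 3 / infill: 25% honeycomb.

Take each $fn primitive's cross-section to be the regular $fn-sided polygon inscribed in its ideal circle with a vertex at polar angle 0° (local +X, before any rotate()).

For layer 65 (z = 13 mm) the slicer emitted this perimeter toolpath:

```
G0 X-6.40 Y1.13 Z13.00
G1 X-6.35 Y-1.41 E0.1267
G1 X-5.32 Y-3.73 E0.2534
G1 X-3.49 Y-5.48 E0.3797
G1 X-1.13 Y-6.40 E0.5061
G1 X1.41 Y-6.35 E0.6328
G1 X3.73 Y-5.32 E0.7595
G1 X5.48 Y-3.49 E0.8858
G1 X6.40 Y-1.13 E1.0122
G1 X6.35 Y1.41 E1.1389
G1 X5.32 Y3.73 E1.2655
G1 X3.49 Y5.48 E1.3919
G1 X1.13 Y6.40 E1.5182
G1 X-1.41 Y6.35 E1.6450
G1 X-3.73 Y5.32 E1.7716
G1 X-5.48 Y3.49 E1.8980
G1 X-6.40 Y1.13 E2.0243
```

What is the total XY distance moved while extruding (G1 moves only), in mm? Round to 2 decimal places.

Sum the Euclidean lengths of each G1 segment: total = 40.58 mm.

40.58 mm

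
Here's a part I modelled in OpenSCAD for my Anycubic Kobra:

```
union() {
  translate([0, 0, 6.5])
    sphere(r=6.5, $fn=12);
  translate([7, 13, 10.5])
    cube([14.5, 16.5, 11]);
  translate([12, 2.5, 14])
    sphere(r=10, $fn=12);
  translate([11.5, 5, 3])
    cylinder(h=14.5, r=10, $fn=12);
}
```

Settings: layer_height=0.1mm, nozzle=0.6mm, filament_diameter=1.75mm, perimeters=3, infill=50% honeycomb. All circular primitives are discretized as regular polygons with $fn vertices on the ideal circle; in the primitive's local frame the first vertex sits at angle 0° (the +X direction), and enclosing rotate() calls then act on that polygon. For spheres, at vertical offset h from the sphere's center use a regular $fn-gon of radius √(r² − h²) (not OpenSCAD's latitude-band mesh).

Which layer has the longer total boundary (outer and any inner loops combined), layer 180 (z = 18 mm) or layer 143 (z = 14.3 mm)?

layer 180 (z = 18 mm)

Layer 180 (z = 18): the sphere does not reach this height (|z−center|=11.500 > r=6.5); the 14.5×16.5 cube at (7, 13) contributes its full rectangle (perimeter 62.00 mm); the r=10 sphere at (12, 2.5) slices to a regular 12-gon of circumradius 9.165 (√(r²−h²) with h=4 from center) (perimeter = 2·12·9.165·sin(180°/12) = 56.93 mm); the cylinder at (11.5, 5) is absent (z outside [3, 17.5]); Taking the union: the 2 present regions are separate (no shared area or edge), so areas and boundary lengths simply add and each stays a separate island — boundary = 118.93 mm. So its perimeter = 118.93 mm. Layer 143 (z = 14.3): the sphere is not intersected at this z (|z−center|=7.800 > r=6.5); the cube at (7, 13) is present — its section is the full 14.5×16.5 rectangle (perimeter 62.00 mm); the sphere at (12, 2.5): section is a regular 12-gon, circumradius = √(r²−h²) = √(10²−0.3²) = 9.995 (perimeter = 2·12·9.995·sin(180°/12) = 62.09 mm); the r=10 cylinder at (11.5, 5) contributes a regular 12-gon of circumradius 10 (perimeter = 2·12·10.000·sin(180°/12) = 62.12 mm); Merging all regions: the regions partially overlap (shared area 263.40 mm²), so the edge portions inside another operand are dropped and the merged outline is re-measured after clipping — boundary = 107.56 mm. So its perimeter = 107.56 mm. Layer 180 is larger (118.93 vs 107.56 mm).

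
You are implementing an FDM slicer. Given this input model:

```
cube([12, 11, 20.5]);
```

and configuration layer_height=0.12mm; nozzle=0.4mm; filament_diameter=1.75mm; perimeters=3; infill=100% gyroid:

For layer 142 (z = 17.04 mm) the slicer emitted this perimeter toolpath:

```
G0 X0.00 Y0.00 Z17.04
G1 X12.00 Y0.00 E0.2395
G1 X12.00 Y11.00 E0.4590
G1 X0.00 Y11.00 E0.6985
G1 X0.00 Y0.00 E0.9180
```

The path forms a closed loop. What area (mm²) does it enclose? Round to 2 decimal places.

Apply the shoelace formula to the sequence of (X, Y) vertices; enclosed area = 132.00 mm².

132.00 mm²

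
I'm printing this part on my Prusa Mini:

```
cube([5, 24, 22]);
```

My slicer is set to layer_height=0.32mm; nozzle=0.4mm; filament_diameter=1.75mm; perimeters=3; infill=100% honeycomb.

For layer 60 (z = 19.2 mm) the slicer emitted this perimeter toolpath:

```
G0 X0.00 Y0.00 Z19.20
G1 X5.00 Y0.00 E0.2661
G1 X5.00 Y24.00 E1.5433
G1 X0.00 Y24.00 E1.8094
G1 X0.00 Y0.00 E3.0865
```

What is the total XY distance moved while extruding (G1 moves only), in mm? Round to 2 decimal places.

58.00 mm

Sum the Euclidean lengths of each G1 segment: total = 58.00 mm.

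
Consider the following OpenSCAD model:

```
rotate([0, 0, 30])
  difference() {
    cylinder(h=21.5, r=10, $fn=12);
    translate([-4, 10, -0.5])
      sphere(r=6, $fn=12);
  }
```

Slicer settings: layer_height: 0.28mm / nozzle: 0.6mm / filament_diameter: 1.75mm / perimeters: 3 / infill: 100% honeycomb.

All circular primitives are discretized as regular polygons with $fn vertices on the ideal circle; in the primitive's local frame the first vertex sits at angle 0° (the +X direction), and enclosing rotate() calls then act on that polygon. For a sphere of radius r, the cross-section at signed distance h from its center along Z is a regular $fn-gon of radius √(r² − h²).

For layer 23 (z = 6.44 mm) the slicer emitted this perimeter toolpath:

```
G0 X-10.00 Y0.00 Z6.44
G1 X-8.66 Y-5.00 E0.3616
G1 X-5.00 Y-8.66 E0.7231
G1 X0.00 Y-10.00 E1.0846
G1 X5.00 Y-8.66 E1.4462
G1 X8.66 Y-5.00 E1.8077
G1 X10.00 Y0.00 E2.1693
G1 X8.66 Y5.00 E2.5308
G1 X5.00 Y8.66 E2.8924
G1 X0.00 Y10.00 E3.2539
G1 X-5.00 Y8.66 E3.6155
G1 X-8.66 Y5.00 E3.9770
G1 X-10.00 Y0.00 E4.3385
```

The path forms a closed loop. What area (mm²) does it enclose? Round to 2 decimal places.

299.99 mm²

Apply the shoelace formula to the sequence of (X, Y) vertices; enclosed area = 299.99 mm².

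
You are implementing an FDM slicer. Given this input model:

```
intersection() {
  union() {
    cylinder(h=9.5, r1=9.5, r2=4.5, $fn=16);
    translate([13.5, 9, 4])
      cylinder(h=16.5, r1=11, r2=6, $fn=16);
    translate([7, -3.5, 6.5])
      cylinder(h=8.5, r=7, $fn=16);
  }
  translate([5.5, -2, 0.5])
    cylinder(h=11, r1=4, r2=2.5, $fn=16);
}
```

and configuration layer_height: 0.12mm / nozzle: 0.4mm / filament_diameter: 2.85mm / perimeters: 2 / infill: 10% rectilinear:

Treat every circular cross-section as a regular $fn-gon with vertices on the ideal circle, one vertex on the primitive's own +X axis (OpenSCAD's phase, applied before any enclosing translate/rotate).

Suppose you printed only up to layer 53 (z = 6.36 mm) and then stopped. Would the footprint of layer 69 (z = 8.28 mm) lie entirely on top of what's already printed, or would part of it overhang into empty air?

part overhangs

Compare the two slices. At z = 6.36: the cone (r1=9.5→r2=4.5) has section circumradius 6.153 here — a regular 16-gon (area = (16/2)·6.153²·sin(360°/16) = 115.89 mm²); the cone at (13.5, 9) contributes a regular 16-gon of circumradius 10.285 (interpolated between r1=11 and r2=6 at t=0.143) (area = (16/2)·10.285²·sin(360°/16) = 323.84 mm²); the cylinder at (7, -3.5) is absent (z outside [6.5, 15]); Merging all regions: the 2 present regions are separate (no shared area or edge), so areas and boundary lengths simply add and each stays a separate island — area = 439.73 mm²; the cone at (5.5, -2): at t=0.533 of its height the radius interpolates to r₁+(r₂−r₁)t = 3.201, giving a regular 16-gon of that circumradius (area = (16/2)·3.201²·sin(360°/16) = 31.37 mm²); Taking the intersection: the cone at (5.5, -2) partially overlaps that combined region; clipping to the common part keeps 15.32 mm² — area = 15.32 mm². At z = 8.28: the cone contributes a regular 16-gon of circumradius 5.142 (interpolated between r1=9.5 and r2=4.5 at t=0.872) (area = (16/2)·5.142²·sin(360°/16) = 80.95 mm²); the cone at (13.5, 9): at t=0.259 of its height the radius interpolates to r₁+(r₂−r₁)t = 9.703, giving a regular 16-gon of that circumradius (area = (16/2)·9.703²·sin(360°/16) = 288.23 mm²); the r=7 cylinder at (7, -3.5) gives a regular 16-gon of circumradius 7 (constant along its height) (area = (16/2)·7.000²·sin(360°/16) = 150.01 mm²); Combining (union): the regions partially overlap — summed areas 519.19 mm² minus the doubly-counted overlap 39.35 mm² gives 479.84 mm² — area = 479.84 mm²; the cone at (5.5, -2) contributes a regular 16-gon of circumradius 2.939 (interpolated between r1=4 and r2=2.5 at t=0.707) (area = (16/2)·2.939²·sin(360°/16) = 26.45 mm²); Taking the intersection: the cone at (5.5, -2) lies inside the result so far, so the common part is the cone at (5.5, -2) itself — area = 26.45 mm². Checking containment: at z = 8.28 the cross-section extends beyond the z = 6.36 cross-section by about 13.29 mm².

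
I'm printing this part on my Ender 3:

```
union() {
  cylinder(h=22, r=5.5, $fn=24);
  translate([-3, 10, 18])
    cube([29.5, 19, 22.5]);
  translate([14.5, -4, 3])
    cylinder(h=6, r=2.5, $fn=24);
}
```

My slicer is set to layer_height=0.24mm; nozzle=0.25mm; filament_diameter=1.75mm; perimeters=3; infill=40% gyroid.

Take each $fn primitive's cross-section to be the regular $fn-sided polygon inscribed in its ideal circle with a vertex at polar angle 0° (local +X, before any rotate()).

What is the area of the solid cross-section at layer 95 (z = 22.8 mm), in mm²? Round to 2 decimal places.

At z = 22.8 mm: the cylinder is not intersected at this z (z outside [0, 22]); the cube at (-3, 10) is present — its section is the full 29.5×19 rectangle (area 560.50 mm²); the cylinder at (14.5, -4) does not reach this height (z outside [3, 9]); Taking the union: only the 29.5×19 cube at (-3, 10) is present, so the union is just that shape — area = 560.50 mm². Overall, the cross-section is a single solid region. Net area = 560.50 mm².

560.50 mm²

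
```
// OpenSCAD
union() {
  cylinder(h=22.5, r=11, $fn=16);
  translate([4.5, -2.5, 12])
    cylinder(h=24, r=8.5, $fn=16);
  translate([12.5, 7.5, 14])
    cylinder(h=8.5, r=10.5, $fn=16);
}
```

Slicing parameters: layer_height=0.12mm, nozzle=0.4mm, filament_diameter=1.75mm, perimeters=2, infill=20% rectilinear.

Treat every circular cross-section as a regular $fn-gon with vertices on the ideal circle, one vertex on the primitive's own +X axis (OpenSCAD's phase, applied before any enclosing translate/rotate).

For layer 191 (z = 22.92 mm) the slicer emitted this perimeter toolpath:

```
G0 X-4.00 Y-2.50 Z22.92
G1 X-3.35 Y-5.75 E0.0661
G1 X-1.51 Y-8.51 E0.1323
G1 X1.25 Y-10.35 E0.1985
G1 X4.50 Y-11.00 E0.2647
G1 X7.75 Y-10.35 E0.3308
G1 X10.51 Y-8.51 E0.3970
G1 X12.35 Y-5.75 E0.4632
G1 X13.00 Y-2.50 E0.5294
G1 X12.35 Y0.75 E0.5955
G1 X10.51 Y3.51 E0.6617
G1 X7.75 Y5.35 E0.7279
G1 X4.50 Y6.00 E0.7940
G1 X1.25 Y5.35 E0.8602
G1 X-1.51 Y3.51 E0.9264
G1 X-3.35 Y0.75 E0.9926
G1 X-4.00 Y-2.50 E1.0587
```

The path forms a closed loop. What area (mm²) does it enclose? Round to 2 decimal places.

221.08 mm²

Apply the shoelace formula to the sequence of (X, Y) vertices; enclosed area = 221.08 mm².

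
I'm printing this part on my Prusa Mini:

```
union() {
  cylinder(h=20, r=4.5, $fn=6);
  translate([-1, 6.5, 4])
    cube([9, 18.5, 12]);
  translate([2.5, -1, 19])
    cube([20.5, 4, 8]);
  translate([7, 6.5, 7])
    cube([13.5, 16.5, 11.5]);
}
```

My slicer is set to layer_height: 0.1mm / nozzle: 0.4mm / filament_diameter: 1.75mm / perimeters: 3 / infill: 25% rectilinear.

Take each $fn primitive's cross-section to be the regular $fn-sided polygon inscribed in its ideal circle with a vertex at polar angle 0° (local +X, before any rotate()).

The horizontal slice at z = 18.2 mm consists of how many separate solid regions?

2

At z = 18.2 mm: the cylinder: section is a regular 6-gon, circumradius r=4.5; the cube at (-1, 6.5) does not reach this height (z outside [4, 16]); the cube at (2.5, -1) does not reach this height (z outside [19, 27]); the 13.5×16.5 cube at (7, 6.5) contributes its full rectangle; Combining (union): the 2 present regions are separate (no shared area or edge), so areas and boundary lengths simply add and each stays a separate island — 2 connected regions. The result has 2 disconnected regions.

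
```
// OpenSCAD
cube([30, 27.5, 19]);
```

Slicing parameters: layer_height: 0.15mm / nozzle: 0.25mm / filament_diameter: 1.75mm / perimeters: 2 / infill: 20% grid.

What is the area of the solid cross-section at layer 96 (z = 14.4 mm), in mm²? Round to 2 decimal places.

825.00 mm²

At z = 14.4 mm: the cube is present — its section is the full 30×27.5 rectangle (area 825.00 mm²). Overall, the cross-section is a single solid region. Net area = 825.00 mm².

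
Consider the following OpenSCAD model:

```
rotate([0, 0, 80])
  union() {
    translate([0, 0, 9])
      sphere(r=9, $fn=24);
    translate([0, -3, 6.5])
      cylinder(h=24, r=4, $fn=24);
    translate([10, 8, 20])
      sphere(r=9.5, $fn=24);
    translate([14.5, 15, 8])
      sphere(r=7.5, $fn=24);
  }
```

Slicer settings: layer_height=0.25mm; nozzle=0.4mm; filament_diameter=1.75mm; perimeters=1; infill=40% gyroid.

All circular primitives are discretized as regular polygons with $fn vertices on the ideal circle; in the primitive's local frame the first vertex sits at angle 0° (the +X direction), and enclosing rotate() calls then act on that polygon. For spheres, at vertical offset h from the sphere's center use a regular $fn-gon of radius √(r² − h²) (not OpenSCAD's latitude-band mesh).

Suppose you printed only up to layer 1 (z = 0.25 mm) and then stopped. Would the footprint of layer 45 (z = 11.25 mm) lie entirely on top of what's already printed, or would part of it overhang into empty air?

Compare the two slices. At z = 0.25: the r=9 sphere slices to a regular 24-gon of circumradius 2.107 (√(r²−h²) with h=8.75 from center) (area = (24/2)·2.107²·sin(360°/24) = 13.78 mm²); the cylinder at (0, -3) is absent (z outside [6.5, 30.5]); the sphere at (10, 8) does not reach this height (|z−center|=19.750 > r=9.5); the sphere at (14.5, 15) does not reach this height (|z−center|=7.750 > r=7.5); Combining (union): only the r=9 sphere is present, so the union is just that shape — area = 13.78 mm²; (rotated 80° about Z; rotation is an isometry so areas/perimeters/island counts are preserved). At z = 11.25: the sphere: section is a regular 24-gon, circumradius = √(r²−h²) = √(9²−2.25²) = 8.714 (area = (24/2)·8.714²·sin(360°/24) = 235.85 mm²); the r=4 cylinder at (0, -3) contributes a regular 24-gon of circumradius 4 (area = (24/2)·4.000²·sin(360°/24) = 49.69 mm²); the r=9.5 sphere at (10, 8) slices to a regular 24-gon of circumradius 3.700 (√(r²−h²) with h=8.75 from center) (area = (24/2)·3.700²·sin(360°/24) = 42.51 mm²); the r=7.5 sphere at (14.5, 15) slices to a regular 24-gon of circumradius 6.759 (√(r²−h²) with h=3.25 from center) (area = (24/2)·6.759²·sin(360°/24) = 141.90 mm²); Merging all regions: the regions partially overlap — summed areas 469.95 mm² minus the doubly-counted overlap 58.01 mm² gives 411.94 mm² — area = 411.94 mm²; (whole slice rotated 80° about Z — lengths, areas and connectivity unchanged). Checking containment: at z = 11.25 the cross-section extends beyond the z = 0.25 cross-section by about 398.16 mm².

part overhangs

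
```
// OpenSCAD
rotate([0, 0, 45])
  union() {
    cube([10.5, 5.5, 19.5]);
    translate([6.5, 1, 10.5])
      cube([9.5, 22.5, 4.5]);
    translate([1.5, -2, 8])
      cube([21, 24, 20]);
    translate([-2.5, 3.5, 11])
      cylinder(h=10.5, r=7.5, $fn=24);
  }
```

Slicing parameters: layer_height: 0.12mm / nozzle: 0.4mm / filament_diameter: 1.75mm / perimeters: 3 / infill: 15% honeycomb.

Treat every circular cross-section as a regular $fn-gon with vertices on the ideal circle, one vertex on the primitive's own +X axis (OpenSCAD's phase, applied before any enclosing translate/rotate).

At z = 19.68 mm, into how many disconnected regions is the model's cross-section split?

1

At z = 19.68 mm: the cube does not reach this height (z outside [0, 19.5]); the cube at (6.5, 1) is not intersected at this z (z outside [10.5, 15]); the cube at (1.5, -2) (footprint 21×24) is included at this height; the r=7.5 cylinder at (-2.5, 3.5) contributes a regular 24-gon of circumradius 7.5; Taking the union: the regions partially overlap (shared area 30.26 mm²), so overlapping operands fuse into one piece — 1 connected region; (rotated 45° about Z; rotation is an isometry so areas/perimeters/island counts are preserved). The result has 1 disconnected region.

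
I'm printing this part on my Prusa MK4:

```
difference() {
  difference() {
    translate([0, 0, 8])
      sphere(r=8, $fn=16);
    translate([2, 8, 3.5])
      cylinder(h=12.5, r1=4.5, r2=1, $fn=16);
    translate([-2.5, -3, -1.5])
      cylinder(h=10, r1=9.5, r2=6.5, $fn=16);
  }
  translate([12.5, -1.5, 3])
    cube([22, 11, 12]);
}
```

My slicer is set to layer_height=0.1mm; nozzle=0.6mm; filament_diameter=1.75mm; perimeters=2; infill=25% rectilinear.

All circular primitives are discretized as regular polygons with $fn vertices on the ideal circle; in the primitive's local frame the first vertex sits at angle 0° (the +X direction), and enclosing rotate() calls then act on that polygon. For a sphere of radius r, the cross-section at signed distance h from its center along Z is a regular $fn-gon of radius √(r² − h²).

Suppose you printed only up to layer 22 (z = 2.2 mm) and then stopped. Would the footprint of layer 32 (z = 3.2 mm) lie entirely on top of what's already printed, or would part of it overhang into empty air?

Compare the two slices. At z = 2.2: the r=8 sphere contributes a regular 16-gon of circumradius √(8²−5.8²) = 5.510 (area = (16/2)·5.510²·sin(360°/16) = 92.95 mm²); the cone at (2, 8) is not intersected at this z (z outside [3.5, 16]); the cone at (-2.5, -3) (r1=9.5→r2=6.5) has section circumradius 8.390 here — a regular 16-gon (area = (16/2)·8.390²·sin(360°/16) = 215.50 mm²); Taking the first minus the rest: starting from the r=8 sphere (92.95 mm²), the cone at (-2.5, -3) partially overlaps it — only the 85.92 mm² overlap (of its 215.50 mm²) is removed, clipping the outline — area = 7.03 mm²; the cube at (12.5, -1.5) is absent (z outside [3, 15]); Taking the first minus the rest: none of the subtracted shapes is present at this height, so that combined region is unchanged — area = 7.03 mm². At z = 3.2: the r=8 sphere contributes a regular 16-gon of circumradius √(8²−4.8²) = 6.400 (area = (16/2)·6.400²·sin(360°/16) = 125.40 mm²); the cone at (2, 8) is not intersected at this z (z outside [3.5, 16]); the cone at (-2.5, -3) (r1=9.5→r2=6.5) has section circumradius 8.090 here — a regular 16-gon (area = (16/2)·8.090²·sin(360°/16) = 200.37 mm²); Taking the first minus the rest: starting from the r=8 sphere (125.40 mm²), the cone at (-2.5, -3) partially overlaps it — only the 102.36 mm² overlap (of its 200.37 mm²) is removed, clipping the outline — area = 23.03 mm²; the cube at (12.5, -1.5) (footprint 22×11) is included at this height (area 242.00 mm²); After the difference (first − rest): starting from that combined region (23.03 mm²), the 22×11 cube at (12.5, -1.5) misses the remaining region (no effect) — area = 23.03 mm². Checking containment: at z = 3.2 the cross-section extends beyond the z = 2.2 cross-section by about 16.01 mm².

part overhangs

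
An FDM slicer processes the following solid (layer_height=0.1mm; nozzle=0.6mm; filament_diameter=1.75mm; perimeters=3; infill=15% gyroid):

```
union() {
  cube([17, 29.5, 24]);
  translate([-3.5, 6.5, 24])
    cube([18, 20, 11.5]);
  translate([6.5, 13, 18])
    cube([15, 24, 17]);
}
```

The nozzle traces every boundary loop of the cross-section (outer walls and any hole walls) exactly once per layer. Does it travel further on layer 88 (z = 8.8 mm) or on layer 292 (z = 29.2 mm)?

layer 292 (z = 29.2 mm)

Layer 88 (z = 8.8): the 17×29.5 cube contributes its full rectangle (perimeter 93.00 mm); the cube at (-3.5, 6.5) does not reach this height (z outside [24, 35.5]); the cube at (6.5, 13) is absent (z outside [18, 35]); Merging all regions: only the 17×29.5 cube is present, so the union is just that shape — boundary = 93.00 mm. So its perimeter = 93.00 mm. Layer 292 (z = 29.2): the cube is not intersected at this z (z outside [0, 24]); the cube at (-3.5, 6.5) is present — its section is the full 18×20 rectangle (perimeter 76.00 mm); the cube at (6.5, 13) is present — its section is the full 15×24 rectangle (perimeter 78.00 mm); Taking the union: the regions partially overlap (shared area 108.00 mm²), so the edge portions inside another operand are dropped and the merged outline is re-measured after clipping — boundary = 111.00 mm. So its perimeter = 111.00 mm. Layer 292 is larger (111.00 vs 93.00 mm).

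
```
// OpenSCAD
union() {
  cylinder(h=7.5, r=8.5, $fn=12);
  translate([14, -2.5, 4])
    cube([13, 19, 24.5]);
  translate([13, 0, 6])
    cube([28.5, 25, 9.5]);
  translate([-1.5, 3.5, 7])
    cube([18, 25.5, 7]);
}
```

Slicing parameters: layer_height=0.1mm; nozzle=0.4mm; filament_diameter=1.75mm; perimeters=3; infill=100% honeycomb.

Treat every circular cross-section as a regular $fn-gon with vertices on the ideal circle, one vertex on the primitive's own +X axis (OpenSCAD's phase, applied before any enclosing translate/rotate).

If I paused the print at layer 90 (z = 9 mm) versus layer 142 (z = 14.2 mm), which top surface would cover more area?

layer 90 (z = 9 mm)

Layer 90 (z = 9): the cylinder does not reach this height (z outside [0, 7.5]); the 13×19 cube at (14, -2.5) contributes its full rectangle (area 247.00 mm²); the 28.5×25 cube at (13, 0) contributes its full rectangle (area 712.50 mm²); the 18×25.5 cube at (-1.5, 3.5) contributes its full rectangle (area 459.00 mm²); Taking the union: the regions partially overlap — summed areas 1418.50 mm² minus the doubly-counted overlap 289.75 mm² gives 1128.75 mm² — area = 1128.75 mm². So its area = 1128.75 mm². Layer 142 (z = 14.2): the cylinder is absent (z outside [0, 7.5]); the cube at (14, -2.5) (footprint 13×19) is included at this height (area 247.00 mm²); the 28.5×25 cube at (13, 0) contributes its full rectangle (area 712.50 mm²); the cube at (-1.5, 3.5) is absent (z outside [7, 14]); Merging all regions: the regions partially overlap — summed areas 959.50 mm² minus the doubly-counted overlap 214.50 mm² gives 745.00 mm² — area = 745.00 mm². So its area = 745.00 mm². Layer 90 is larger (1128.75 vs 745.00 mm²).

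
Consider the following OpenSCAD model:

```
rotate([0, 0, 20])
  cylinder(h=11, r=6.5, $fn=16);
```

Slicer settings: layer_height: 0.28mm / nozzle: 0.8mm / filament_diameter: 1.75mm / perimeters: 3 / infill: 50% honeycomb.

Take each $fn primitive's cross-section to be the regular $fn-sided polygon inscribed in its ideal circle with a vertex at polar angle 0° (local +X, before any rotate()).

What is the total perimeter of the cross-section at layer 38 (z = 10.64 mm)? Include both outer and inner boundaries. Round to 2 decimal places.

40.58 mm

At z = 10.64 mm: the cylinder: section is a regular 16-gon, circumradius r=6.5 (perimeter = 2·16·6.500·sin(180°/16) = 40.58 mm); (rotated 20° about Z; rotation is an isometry so areas/perimeters/island counts are preserved). Overall, the cross-section is a single solid region. Total boundary length (outer) = 40.58 mm.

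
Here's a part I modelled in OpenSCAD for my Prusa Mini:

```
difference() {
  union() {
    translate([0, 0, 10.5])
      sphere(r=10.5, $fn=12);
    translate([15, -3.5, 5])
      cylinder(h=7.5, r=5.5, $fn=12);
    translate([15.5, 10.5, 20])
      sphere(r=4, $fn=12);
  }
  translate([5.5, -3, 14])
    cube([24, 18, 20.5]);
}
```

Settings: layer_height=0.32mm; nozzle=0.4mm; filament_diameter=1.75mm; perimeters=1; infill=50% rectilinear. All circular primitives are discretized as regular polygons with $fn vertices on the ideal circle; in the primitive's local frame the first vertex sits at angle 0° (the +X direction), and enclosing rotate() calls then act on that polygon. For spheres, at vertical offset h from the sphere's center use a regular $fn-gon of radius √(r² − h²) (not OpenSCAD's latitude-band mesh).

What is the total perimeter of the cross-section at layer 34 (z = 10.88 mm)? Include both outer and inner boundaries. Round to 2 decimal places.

93.25 mm

At z = 10.88 mm: the r=10.5 sphere contributes a regular 12-gon of circumradius √(10.5²−0.38²) = 10.493 (perimeter = 2·12·10.493·sin(180°/12) = 65.18 mm); the r=5.5 cylinder at (15, -3.5) gives a regular 12-gon of circumradius 5.5 (constant along its height) (perimeter = 2·12·5.500·sin(180°/12) = 34.16 mm); the sphere at (15.5, 10.5) is absent (|z−center|=9.120 > r=4); Combining (union): the regions partially overlap (shared area 0.16 mm²), so the edge portions inside another operand are dropped and the merged outline is re-measured after clipping — boundary = 93.25 mm; the cube at (5.5, -3) is not intersected at this z (z outside [14, 34.5]); Subtracting the remaining from the first: none of the subtracted shapes is present at this height, so the result so far is unchanged — boundary = 93.25 mm. Overall, the cross-section is a single solid region. Total boundary length (outer) = 93.25 mm.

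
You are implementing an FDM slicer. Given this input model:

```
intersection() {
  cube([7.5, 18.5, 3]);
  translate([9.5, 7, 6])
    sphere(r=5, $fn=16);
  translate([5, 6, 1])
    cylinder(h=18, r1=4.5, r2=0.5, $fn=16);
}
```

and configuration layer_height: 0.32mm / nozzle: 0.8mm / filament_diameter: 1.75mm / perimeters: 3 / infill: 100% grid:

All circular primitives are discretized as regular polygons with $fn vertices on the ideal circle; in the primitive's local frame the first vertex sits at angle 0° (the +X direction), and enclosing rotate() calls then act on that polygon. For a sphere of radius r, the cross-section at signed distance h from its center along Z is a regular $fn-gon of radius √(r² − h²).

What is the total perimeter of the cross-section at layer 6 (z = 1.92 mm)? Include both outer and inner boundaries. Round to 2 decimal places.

At z = 1.92 mm: the cube (footprint 7.5×18.5) is included at this height (perimeter 52.00 mm); the sphere at (9.5, 7): section is a regular 16-gon, circumradius = √(r²−h²) = √(5²−4.08²) = 2.890 (perimeter = 2·16·2.890·sin(180°/16) = 18.04 mm); the cone at (5, 6): at t=0.051 of its height the radius interpolates to r₁+(r₂−r₁)t = 4.296, giving a regular 16-gon of that circumradius (perimeter = 2·16·4.296·sin(180°/16) = 26.82 mm); Taking the intersection: the r=5 sphere at (9.5, 7) partially overlaps the 7.5×18.5 cube; clipping to the common part keeps 2.40 mm²; the running intersection lies inside the cone at (5, 6), so it is kept whole — boundary = 8.76 mm. Overall, the cross-section is a single solid region. Total boundary length (outer) = 8.76 mm.

8.76 mm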